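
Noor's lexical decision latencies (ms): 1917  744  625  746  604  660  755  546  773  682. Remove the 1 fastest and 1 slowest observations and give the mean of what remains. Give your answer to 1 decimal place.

Sorted: 546, 604, 625, 660, 682, 744, 746, 755, 773, 1917
Drop lowest 1 (546) and highest 1 (1917)
Remaining (n=8): Σ = 5589, mean = 5589/8 = 698.625

698.6 ms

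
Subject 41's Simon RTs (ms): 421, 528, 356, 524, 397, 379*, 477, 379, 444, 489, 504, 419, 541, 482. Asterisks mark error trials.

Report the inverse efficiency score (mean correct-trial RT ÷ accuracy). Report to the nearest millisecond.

494 ms

Correct trials (n=13): 421, 528, 356, 524, 397, 477, 379, 444, 489, 504, 419, 541, 482
Mean correct RT = 5961/13 = 458.5385 ms
Proportion correct = 13/14
IES = 458.5385 / (13/14) = 493.811 ms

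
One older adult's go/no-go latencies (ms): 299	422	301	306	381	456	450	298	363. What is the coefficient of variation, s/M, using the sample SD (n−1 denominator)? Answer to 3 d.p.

n = 9, Σ = 3276, M = 364.0000
Σ(x−M)² = 35428.000; s = √(35428.000/8) = 66.5470
CV = 66.5470 / 364.0000 = 0.18282

0.183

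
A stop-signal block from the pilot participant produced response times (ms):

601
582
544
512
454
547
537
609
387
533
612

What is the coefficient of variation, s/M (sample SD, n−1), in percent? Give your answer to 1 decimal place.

12.8%

n = 11, Σ = 5918, M = 538.0000
Σ(x−M)² = 47098.000; s = √(47098.000/10) = 68.6280
CV = 68.6280 / 538.0000 = 0.12756 = 12.756%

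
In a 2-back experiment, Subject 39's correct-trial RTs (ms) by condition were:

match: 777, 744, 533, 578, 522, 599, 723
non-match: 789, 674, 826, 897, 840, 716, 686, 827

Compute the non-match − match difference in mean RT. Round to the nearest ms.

142 ms

M(match) = 4476/7 = 639.429
M(non-match) = 6255/8 = 781.875
Difference = 781.875 − 639.429 = 142.446 ms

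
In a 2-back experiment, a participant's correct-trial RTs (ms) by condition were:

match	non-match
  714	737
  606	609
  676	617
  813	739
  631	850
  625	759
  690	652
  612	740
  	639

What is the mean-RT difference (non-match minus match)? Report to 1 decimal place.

33.8 ms

M(match) = 5367/8 = 670.875
M(non-match) = 6342/9 = 704.667
Difference = 704.667 − 670.875 = 33.792 ms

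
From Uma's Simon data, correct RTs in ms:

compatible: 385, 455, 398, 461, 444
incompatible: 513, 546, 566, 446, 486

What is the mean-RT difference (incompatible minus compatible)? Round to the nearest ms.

83 ms

M(compatible) = 2143/5 = 428.600
M(incompatible) = 2557/5 = 511.400
Difference = 511.400 − 428.600 = 82.800 ms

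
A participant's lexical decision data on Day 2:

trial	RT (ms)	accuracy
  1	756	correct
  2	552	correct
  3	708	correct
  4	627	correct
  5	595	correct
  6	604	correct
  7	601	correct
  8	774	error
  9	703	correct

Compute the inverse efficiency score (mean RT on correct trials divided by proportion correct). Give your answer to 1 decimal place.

Correct trials (n=8): 756, 552, 708, 627, 595, 604, 601, 703
Mean correct RT = 5146/8 = 643.2500 ms
Proportion correct = 8/9
IES = 643.2500 / (8/9) = 723.656 ms

723.7 ms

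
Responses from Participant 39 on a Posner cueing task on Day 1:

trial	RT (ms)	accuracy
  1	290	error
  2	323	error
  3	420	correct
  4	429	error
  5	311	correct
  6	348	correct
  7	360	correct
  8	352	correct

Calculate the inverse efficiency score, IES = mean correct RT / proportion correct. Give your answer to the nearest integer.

Correct trials (n=5): 420, 311, 348, 360, 352
Mean correct RT = 1791/5 = 358.2000 ms
Proportion correct = 5/8
IES = 358.2000 / (5/8) = 573.120 ms

573 ms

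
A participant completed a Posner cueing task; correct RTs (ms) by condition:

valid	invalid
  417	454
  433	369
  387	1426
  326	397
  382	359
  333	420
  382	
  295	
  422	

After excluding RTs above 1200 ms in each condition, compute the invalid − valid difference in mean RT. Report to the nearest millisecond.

invalid: exclude 1426
M(valid) = 3377/9 = 375.222
M(invalid) = 1999/5 = 399.800
Difference = 399.800 − 375.222 = 24.578 ms

25 ms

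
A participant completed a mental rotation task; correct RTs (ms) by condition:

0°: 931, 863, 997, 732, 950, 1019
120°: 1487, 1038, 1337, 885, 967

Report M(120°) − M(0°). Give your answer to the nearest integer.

M(0°) = 5492/6 = 915.333
M(120°) = 5714/5 = 1142.800
Difference = 1142.800 − 915.333 = 227.467 ms

227 ms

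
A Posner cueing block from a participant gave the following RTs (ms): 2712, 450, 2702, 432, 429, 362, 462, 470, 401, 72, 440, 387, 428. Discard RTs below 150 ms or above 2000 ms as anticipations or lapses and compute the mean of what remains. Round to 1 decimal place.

426.1 ms

Excluded: 72, 2702, 2712
Retained (n=10): Σ = 4261
Mean = 4261/10 = 426.1000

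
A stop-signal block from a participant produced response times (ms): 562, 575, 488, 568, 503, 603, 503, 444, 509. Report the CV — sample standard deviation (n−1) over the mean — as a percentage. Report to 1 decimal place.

9.7%

n = 9, Σ = 4755, M = 528.3333
Σ(x−M)² = 20856.000; s = √(20856.000/8) = 51.0588
CV = 51.0588 / 528.3333 = 0.09664 = 9.664%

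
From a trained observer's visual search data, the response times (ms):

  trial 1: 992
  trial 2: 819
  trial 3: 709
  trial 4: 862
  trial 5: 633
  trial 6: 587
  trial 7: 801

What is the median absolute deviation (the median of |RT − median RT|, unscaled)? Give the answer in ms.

Sorted: 587, 633, 709, 801, 819, 862, 992 → median = 801
|x − 801|: 191, 18, 92, 61, 168, 214, 0
Sorted deviations: 0, 18, 61, 92, 168, 191, 214 → MAD = 92

92 ms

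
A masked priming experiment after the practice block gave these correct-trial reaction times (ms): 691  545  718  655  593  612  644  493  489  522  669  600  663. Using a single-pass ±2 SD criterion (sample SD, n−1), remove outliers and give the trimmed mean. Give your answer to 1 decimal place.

n = 13, ΣRT = 7894, M = 607.231
Σ(x−M)² = 68288.31; s = √(68288.31/12) = 75.437
Cutoffs: 607.231 ± 2·75.437 → [456.4, 758.1]
No RTs fall outside the cutoffs; all 13 retained. Mean = 7894/13 = 607.231

607.2 ms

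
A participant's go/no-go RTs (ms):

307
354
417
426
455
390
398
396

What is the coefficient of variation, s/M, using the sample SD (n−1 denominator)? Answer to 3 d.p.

n = 8, Σ = 3143, M = 392.8750
Σ(x−M)² = 14468.875; s = √(14468.875/7) = 45.4641
CV = 45.4641 / 392.8750 = 0.11572

0.116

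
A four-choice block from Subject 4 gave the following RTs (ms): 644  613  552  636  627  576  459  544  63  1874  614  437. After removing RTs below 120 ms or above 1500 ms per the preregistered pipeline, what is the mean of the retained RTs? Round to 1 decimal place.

570.2 ms

Excluded: 63, 1874
Retained (n=10): Σ = 5702
Mean = 5702/10 = 570.2000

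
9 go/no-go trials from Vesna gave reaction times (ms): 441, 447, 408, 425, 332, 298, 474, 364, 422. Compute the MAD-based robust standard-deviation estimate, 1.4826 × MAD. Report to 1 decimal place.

Sorted: 298, 332, 364, 408, 422, 425, 441, 447, 474 → median = 422
|x − 422| sorted: 0, 3, 14, 19, 25, 52, 58, 90, 124 → MAD = 25
Robust SD ≈ 1.4826 × 25 = 37.065

37.1 ms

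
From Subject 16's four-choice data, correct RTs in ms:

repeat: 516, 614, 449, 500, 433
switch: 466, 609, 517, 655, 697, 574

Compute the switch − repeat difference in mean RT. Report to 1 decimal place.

83.9 ms

M(repeat) = 2512/5 = 502.400
M(switch) = 3518/6 = 586.333
Difference = 586.333 − 502.400 = 83.933 ms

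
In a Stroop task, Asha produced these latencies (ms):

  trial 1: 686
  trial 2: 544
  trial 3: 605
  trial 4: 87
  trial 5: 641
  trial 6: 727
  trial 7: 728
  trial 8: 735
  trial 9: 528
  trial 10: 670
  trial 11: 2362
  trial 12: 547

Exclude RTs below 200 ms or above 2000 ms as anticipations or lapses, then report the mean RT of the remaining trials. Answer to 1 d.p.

641.1 ms

Excluded: 87, 2362
Retained (n=10): Σ = 6411
Mean = 6411/10 = 641.1000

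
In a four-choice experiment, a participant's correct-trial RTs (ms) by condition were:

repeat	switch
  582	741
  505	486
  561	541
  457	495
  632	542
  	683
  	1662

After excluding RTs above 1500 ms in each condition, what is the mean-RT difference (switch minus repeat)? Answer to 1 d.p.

switch: exclude 1662
M(repeat) = 2737/5 = 547.400
M(switch) = 3488/6 = 581.333
Difference = 581.333 − 547.400 = 33.933 ms

33.9 ms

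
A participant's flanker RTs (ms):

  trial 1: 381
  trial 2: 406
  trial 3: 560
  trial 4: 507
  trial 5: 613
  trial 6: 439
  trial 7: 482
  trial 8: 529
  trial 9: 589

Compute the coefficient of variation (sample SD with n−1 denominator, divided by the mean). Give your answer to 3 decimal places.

n = 9, Σ = 4506, M = 500.6667
Σ(x−M)² = 52218.000; s = √(52218.000/8) = 80.7914
CV = 80.7914 / 500.6667 = 0.16137

0.161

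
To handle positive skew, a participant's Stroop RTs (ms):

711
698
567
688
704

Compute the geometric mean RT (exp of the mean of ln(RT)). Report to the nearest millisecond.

ln(RT): 6.5667, 6.5482, 6.3404, 6.5338, 6.5568
Mean ln(RT) = 32.5458/5 = 6.50916
Geometric mean = exp(6.50916) = 671.26 ms

671 ms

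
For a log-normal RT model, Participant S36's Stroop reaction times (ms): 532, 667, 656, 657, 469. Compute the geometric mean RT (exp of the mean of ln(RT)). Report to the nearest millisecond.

ln(RT): 6.2766, 6.5028, 6.4862, 6.4877, 6.1506
Mean ln(RT) = 31.9039/5 = 6.38078
Geometric mean = exp(6.38078) = 590.39 ms

590 ms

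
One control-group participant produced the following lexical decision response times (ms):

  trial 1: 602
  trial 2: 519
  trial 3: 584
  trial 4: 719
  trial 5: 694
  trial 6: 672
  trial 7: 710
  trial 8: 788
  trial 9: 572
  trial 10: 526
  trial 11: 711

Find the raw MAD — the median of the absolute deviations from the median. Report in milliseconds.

Sorted: 519, 526, 572, 584, 602, 672, 694, 710, 711, 719, 788 → median = 672
|x − 672|: 70, 153, 88, 47, 22, 0, 38, 116, 100, 146, 39
Sorted deviations: 0, 22, 38, 39, 47, 70, 88, 100, 116, 146, 153 → MAD = 70

70 ms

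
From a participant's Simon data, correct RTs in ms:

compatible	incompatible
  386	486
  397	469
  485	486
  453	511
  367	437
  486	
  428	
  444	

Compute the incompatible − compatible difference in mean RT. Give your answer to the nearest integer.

M(compatible) = 3446/8 = 430.750
M(incompatible) = 2389/5 = 477.800
Difference = 477.800 − 430.750 = 47.050 ms

47 ms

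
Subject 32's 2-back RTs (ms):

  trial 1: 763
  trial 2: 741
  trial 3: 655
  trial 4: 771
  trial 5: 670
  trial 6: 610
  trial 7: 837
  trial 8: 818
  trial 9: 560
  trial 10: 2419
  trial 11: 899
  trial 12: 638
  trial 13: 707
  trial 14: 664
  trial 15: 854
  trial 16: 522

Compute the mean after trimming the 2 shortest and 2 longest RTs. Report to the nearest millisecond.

Sorted: 522, 560, 610, 638, 655, 664, 670, 707, 741, 763, 771, 818, 837, 854, 899, 2419
Drop lowest 2 (522, 560) and highest 2 (899, 2419)
Remaining (n=12): Σ = 8728, mean = 8728/12 = 727.333

727 ms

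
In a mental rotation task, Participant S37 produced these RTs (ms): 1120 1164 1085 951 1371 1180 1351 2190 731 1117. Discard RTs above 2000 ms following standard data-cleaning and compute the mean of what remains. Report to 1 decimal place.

1118.9 ms

Excluded: 2190
Retained (n=9): Σ = 10070
Mean = 10070/9 = 1118.8889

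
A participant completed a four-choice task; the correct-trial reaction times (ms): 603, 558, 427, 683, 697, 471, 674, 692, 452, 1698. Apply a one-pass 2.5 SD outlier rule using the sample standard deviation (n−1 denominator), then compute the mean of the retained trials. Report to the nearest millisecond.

584 ms

n = 10, ΣRT = 6955, M = 695.500
Σ(x−M)² = 1214886.50; s = √(1214886.50/9) = 367.406
Cutoffs: 695.500 ± 2.5·367.406 → [-223.0, 1614.0]
Outside: 1698 → excluded.
Retained (n=9): Σ = 5257, mean = 5257/9 = 584.111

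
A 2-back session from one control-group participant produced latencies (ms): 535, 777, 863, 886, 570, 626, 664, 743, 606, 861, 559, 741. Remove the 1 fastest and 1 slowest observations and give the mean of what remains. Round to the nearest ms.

701 ms

Sorted: 535, 559, 570, 606, 626, 664, 741, 743, 777, 861, 863, 886
Drop lowest 1 (535) and highest 1 (886)
Remaining (n=10): Σ = 7010, mean = 7010/10 = 701.000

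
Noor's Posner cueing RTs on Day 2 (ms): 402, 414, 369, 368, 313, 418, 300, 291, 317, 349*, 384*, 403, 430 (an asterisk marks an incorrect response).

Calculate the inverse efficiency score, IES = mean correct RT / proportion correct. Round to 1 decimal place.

432.4 ms

Correct trials (n=11): 402, 414, 369, 368, 313, 418, 300, 291, 317, 403, 430
Mean correct RT = 4025/11 = 365.9091 ms
Proportion correct = 11/13
IES = 365.9091 / (11/13) = 432.438 ms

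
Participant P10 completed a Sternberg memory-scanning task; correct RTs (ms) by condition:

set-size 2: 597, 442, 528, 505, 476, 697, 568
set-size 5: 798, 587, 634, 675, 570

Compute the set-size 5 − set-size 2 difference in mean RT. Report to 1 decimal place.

108.1 ms

M(set-size 2) = 3813/7 = 544.714
M(set-size 5) = 3264/5 = 652.800
Difference = 652.800 − 544.714 = 108.086 ms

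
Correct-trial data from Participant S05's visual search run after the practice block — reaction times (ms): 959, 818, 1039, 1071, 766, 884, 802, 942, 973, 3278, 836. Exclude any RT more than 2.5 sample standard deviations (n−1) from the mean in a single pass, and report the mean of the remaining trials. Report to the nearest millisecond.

n = 11, ΣRT = 12368, M = 1124.364
Σ(x−M)² = 5198926.55; s = √(5198926.55/10) = 721.036
Cutoffs: 1124.364 ± 2.5·721.036 → [-678.2, 2927.0]
Outside: 3278 → excluded.
Retained (n=10): Σ = 9090, mean = 9090/10 = 909.000

909 ms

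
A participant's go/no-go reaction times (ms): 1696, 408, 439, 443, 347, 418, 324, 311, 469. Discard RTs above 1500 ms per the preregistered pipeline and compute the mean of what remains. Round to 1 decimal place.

394.9 ms

Excluded: 1696
Retained (n=8): Σ = 3159
Mean = 3159/8 = 394.8750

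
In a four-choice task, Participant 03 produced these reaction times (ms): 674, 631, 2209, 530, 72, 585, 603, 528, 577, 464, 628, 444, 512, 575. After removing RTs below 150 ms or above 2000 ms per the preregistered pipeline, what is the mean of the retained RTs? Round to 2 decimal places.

Excluded: 72, 2209
Retained (n=12): Σ = 6751
Mean = 6751/12 = 562.5833

562.58 ms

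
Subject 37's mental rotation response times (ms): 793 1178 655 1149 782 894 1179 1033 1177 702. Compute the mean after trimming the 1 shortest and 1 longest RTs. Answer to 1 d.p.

Sorted: 655, 702, 782, 793, 894, 1033, 1149, 1177, 1178, 1179
Drop lowest 1 (655) and highest 1 (1179)
Remaining (n=8): Σ = 7708, mean = 7708/8 = 963.500

963.5 ms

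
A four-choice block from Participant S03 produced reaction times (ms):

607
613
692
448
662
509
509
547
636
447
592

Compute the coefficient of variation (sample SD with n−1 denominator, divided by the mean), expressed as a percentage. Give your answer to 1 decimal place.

n = 11, Σ = 6262, M = 569.2727
Σ(x−M)² = 69384.182; s = √(69384.182/10) = 83.2972
CV = 83.2972 / 569.2727 = 0.14632 = 14.632%

14.6%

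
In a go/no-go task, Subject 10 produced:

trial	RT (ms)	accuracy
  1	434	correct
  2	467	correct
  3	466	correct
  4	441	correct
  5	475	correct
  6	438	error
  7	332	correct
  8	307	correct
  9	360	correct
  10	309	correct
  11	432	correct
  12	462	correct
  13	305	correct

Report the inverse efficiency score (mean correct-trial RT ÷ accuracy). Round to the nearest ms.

Correct trials (n=12): 434, 467, 466, 441, 475, 332, 307, 360, 309, 432, 462, 305
Mean correct RT = 4790/12 = 399.1667 ms
Proportion correct = 12/13
IES = 399.1667 / (12/13) = 432.431 ms

432 ms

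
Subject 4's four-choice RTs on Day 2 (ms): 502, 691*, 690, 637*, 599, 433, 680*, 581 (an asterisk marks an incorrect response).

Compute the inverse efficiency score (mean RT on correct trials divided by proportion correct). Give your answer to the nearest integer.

898 ms

Correct trials (n=5): 502, 690, 599, 433, 581
Mean correct RT = 2805/5 = 561.0000 ms
Proportion correct = 5/8
IES = 561.0000 / (5/8) = 897.600 ms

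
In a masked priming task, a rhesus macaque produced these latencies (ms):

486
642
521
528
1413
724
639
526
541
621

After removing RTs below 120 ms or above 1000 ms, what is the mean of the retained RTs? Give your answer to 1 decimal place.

Excluded: 1413
Retained (n=9): Σ = 5228
Mean = 5228/9 = 580.8889

580.9 ms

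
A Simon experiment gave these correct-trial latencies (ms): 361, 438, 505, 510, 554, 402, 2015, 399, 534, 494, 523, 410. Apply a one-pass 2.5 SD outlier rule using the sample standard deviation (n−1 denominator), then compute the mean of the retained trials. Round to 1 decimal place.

466.4 ms

n = 12, ΣRT = 7145, M = 595.417
Σ(x−M)² = 2241804.92; s = √(2241804.92/11) = 451.443
Cutoffs: 595.417 ± 2.5·451.443 → [-533.2, 1724.0]
Outside: 2015 → excluded.
Retained (n=11): Σ = 5130, mean = 5130/11 = 466.364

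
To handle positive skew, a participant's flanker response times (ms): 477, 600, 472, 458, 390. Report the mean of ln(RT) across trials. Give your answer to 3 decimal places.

ln(RT): 6.1675, 6.3969, 6.1570, 6.1269, 5.9661
Σ ln(RT) = 30.8144
Mean = 30.8144/5 = 6.16289

6.163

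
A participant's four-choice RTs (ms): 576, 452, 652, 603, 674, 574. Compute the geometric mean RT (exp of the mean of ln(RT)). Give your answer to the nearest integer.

584 ms

ln(RT): 6.3561, 6.1137, 6.4800, 6.4019, 6.5132, 6.3526
Mean ln(RT) = 38.2176/6 = 6.36960
Geometric mean = exp(6.36960) = 583.83 ms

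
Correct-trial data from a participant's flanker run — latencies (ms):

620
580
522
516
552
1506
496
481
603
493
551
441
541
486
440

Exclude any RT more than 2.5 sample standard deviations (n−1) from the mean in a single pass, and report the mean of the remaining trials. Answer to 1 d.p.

523.0 ms

n = 15, ΣRT = 8828, M = 588.533
Σ(x−M)² = 941301.73; s = √(941301.73/14) = 259.299
Cutoffs: 588.533 ± 2.5·259.299 → [-59.7, 1236.8]
Outside: 1506 → excluded.
Retained (n=14): Σ = 7322, mean = 7322/14 = 523.000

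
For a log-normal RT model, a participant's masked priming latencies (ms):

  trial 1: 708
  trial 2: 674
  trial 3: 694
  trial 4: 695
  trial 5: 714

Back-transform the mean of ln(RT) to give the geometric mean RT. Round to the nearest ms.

697 ms

ln(RT): 6.5624, 6.5132, 6.5425, 6.5439, 6.5709
Mean ln(RT) = 32.7329/5 = 6.54659
Geometric mean = exp(6.54659) = 696.86 ms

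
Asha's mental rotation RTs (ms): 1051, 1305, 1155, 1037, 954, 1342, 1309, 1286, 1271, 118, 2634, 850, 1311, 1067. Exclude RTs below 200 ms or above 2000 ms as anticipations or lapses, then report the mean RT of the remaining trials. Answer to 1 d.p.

Excluded: 118, 2634
Retained (n=12): Σ = 13938
Mean = 13938/12 = 1161.5000

1161.5 ms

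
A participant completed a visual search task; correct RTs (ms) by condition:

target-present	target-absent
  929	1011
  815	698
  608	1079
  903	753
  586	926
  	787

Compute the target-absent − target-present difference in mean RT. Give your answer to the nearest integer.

M(target-present) = 3841/5 = 768.200
M(target-absent) = 5254/6 = 875.667
Difference = 875.667 − 768.200 = 107.467 ms

107 ms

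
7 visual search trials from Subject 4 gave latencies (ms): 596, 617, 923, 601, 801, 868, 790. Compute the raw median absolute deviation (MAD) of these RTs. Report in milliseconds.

133 ms

Sorted: 596, 601, 617, 790, 801, 868, 923 → median = 790
|x − 790|: 194, 173, 133, 189, 11, 78, 0
Sorted deviations: 0, 11, 78, 133, 173, 189, 194 → MAD = 133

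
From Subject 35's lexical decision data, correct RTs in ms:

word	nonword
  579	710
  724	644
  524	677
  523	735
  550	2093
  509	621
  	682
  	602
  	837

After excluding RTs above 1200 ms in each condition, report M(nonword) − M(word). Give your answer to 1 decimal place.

120.3 ms

nonword: exclude 2093
M(word) = 3409/6 = 568.167
M(nonword) = 5508/8 = 688.500
Difference = 688.500 − 568.167 = 120.333 ms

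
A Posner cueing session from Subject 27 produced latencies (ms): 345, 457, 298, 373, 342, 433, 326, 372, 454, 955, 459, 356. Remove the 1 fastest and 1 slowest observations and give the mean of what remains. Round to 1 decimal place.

391.7 ms

Sorted: 298, 326, 342, 345, 356, 372, 373, 433, 454, 457, 459, 955
Drop lowest 1 (298) and highest 1 (955)
Remaining (n=10): Σ = 3917, mean = 3917/10 = 391.700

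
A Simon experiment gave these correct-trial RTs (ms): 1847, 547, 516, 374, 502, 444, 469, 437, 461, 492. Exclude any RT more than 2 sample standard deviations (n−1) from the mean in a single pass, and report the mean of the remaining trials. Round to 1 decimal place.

471.3 ms

n = 10, ΣRT = 6089, M = 608.900
Σ(x−M)² = 1723812.90; s = √(1723812.90/9) = 437.647
Cutoffs: 608.900 ± 2·437.647 → [-266.4, 1484.2]
Outside: 1847 → excluded.
Retained (n=9): Σ = 4242, mean = 4242/9 = 471.333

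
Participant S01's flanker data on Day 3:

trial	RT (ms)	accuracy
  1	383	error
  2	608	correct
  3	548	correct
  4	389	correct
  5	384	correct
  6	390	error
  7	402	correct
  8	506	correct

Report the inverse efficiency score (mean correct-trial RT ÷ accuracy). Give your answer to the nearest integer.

Correct trials (n=6): 608, 548, 389, 384, 402, 506
Mean correct RT = 2837/6 = 472.8333 ms
Proportion correct = 6/8
IES = 472.8333 / (6/8) = 630.444 ms

630 ms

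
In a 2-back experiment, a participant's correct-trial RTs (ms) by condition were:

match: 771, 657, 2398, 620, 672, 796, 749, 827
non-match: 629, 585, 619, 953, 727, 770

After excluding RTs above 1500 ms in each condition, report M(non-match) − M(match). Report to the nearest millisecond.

match: exclude 2398
M(match) = 5092/7 = 727.429
M(non-match) = 4283/6 = 713.833
Difference = 713.833 − 727.429 = -13.595 ms

-14 ms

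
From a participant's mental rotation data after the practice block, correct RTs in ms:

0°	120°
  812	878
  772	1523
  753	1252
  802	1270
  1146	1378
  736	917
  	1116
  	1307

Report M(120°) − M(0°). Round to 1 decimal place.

368.3 ms

M(0°) = 5021/6 = 836.833
M(120°) = 9641/8 = 1205.125
Difference = 1205.125 − 836.833 = 368.292 ms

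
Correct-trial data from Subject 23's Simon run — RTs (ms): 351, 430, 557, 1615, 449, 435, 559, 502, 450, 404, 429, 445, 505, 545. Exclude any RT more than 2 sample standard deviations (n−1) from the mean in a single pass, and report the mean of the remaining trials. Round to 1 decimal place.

n = 14, ΣRT = 7676, M = 548.286
Σ(x−M)² = 1273076.86; s = √(1273076.86/13) = 312.936
Cutoffs: 548.286 ± 2·312.936 → [-77.6, 1174.2]
Outside: 1615 → excluded.
Retained (n=13): Σ = 6061, mean = 6061/13 = 466.231

466.2 ms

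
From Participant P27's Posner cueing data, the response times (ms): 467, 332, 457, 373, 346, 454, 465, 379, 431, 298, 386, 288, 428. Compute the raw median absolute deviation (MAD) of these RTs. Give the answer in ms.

Sorted: 288, 298, 332, 346, 373, 379, 386, 428, 431, 454, 457, 465, 467 → median = 386
|x − 386|: 81, 54, 71, 13, 40, 68, 79, 7, 45, 88, 0, 98, 42
Sorted deviations: 0, 7, 13, 40, 42, 45, 54, 68, 71, 79, 81, 88, 98 → MAD = 54

54 ms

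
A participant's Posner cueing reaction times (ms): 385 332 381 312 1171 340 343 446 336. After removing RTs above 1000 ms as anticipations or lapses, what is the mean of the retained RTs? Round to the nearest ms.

Excluded: 1171
Retained (n=8): Σ = 2875
Mean = 2875/8 = 359.3750

359 ms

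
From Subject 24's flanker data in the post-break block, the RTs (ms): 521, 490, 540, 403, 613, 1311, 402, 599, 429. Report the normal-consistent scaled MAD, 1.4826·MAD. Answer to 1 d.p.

Sorted: 402, 403, 429, 490, 521, 540, 599, 613, 1311 → median = 521
|x − 521| sorted: 0, 19, 31, 78, 92, 92, 118, 119, 790 → MAD = 92
Robust SD ≈ 1.4826 × 92 = 136.399

136.4 ms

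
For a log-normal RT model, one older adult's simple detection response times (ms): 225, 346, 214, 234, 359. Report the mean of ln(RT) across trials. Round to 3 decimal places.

5.593

ln(RT): 5.4161, 5.8464, 5.3660, 5.4553, 5.8833
Σ ln(RT) = 27.9672
Mean = 27.9672/5 = 5.59343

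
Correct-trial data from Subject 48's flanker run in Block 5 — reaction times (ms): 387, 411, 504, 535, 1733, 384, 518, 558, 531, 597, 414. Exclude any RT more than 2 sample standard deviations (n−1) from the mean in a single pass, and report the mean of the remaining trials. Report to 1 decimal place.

483.9 ms

n = 11, ΣRT = 6572, M = 597.455
Σ(x−M)² = 1472658.73; s = √(1472658.73/10) = 383.752
Cutoffs: 597.455 ± 2·383.752 → [-170.1, 1365.0]
Outside: 1733 → excluded.
Retained (n=10): Σ = 4839, mean = 4839/10 = 483.900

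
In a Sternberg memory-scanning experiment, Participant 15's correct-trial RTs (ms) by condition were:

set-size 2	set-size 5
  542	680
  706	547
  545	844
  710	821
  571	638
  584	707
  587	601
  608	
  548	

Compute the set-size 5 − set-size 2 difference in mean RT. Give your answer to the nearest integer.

91 ms

M(set-size 2) = 5401/9 = 600.111
M(set-size 5) = 4838/7 = 691.143
Difference = 691.143 − 600.111 = 91.032 ms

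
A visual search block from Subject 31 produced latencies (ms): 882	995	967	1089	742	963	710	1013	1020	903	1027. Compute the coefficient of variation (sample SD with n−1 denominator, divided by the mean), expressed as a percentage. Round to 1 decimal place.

n = 11, Σ = 10311, M = 937.3636
Σ(x−M)² = 142542.545; s = √(142542.545/10) = 119.3912
CV = 119.3912 / 937.3636 = 0.12737 = 12.737%

12.7%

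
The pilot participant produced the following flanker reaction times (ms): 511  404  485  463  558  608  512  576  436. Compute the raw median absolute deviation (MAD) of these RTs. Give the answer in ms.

48 ms

Sorted: 404, 436, 463, 485, 511, 512, 558, 576, 608 → median = 511
|x − 511|: 0, 107, 26, 48, 47, 97, 1, 65, 75
Sorted deviations: 0, 1, 26, 47, 48, 65, 75, 97, 107 → MAD = 48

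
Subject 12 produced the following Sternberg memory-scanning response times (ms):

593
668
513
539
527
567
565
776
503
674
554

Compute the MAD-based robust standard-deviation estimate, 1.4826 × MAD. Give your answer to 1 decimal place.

Sorted: 503, 513, 527, 539, 554, 565, 567, 593, 668, 674, 776 → median = 565
|x − 565| sorted: 0, 2, 11, 26, 28, 38, 52, 62, 103, 109, 211 → MAD = 38
Robust SD ≈ 1.4826 × 38 = 56.339

56.3 ms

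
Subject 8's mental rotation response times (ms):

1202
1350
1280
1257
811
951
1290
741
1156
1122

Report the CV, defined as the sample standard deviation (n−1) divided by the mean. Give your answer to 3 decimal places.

n = 10, Σ = 11160, M = 1116.0000
Σ(x−M)² = 401716.000; s = √(401716.000/9) = 211.2702
CV = 211.2702 / 1116.0000 = 0.18931

0.189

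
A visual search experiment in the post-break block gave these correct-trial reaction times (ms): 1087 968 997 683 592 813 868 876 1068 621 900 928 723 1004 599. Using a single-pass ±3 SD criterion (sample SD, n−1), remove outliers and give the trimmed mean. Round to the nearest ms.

848 ms

n = 15, ΣRT = 12727, M = 848.467
Σ(x−M)² = 399883.73; s = √(399883.73/14) = 169.006
Cutoffs: 848.467 ± 3·169.006 → [341.4, 1355.5]
No RTs fall outside the cutoffs; all 15 retained. Mean = 12727/15 = 848.467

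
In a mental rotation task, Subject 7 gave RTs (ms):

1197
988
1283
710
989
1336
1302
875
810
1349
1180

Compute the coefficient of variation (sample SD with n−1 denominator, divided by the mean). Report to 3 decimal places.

0.208

n = 11, Σ = 12019, M = 1092.6364
Σ(x−M)² = 518892.545; s = √(518892.545/10) = 227.7921
CV = 227.7921 / 1092.6364 = 0.20848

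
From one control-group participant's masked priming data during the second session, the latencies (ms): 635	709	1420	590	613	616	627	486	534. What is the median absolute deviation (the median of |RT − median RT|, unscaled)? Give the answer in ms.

26 ms

Sorted: 486, 534, 590, 613, 616, 627, 635, 709, 1420 → median = 616
|x − 616|: 19, 93, 804, 26, 3, 0, 11, 130, 82
Sorted deviations: 0, 3, 11, 19, 26, 82, 93, 130, 804 → MAD = 26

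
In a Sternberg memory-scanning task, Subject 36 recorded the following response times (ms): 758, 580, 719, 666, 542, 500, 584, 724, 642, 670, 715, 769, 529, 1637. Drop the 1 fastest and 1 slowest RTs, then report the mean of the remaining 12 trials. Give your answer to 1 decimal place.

Sorted: 500, 529, 542, 580, 584, 642, 666, 670, 715, 719, 724, 758, 769, 1637
Drop lowest 1 (500) and highest 1 (1637)
Remaining (n=12): Σ = 7898, mean = 7898/12 = 658.167

658.2 ms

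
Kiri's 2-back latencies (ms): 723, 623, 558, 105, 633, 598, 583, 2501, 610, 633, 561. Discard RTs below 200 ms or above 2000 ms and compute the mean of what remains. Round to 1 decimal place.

Excluded: 105, 2501
Retained (n=9): Σ = 5522
Mean = 5522/9 = 613.5556

613.6 ms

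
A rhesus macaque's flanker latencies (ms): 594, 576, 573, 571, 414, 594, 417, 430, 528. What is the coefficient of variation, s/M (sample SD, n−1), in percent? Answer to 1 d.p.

15.1%

n = 9, Σ = 4697, M = 521.8889
Σ(x−M)² = 49474.889; s = √(49474.889/8) = 78.6407
CV = 78.6407 / 521.8889 = 0.15068 = 15.068%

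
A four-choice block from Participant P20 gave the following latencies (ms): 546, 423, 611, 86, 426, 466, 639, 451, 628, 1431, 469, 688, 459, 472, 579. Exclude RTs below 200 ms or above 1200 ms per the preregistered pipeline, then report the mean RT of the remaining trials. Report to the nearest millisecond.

527 ms

Excluded: 86, 1431
Retained (n=13): Σ = 6857
Mean = 6857/13 = 527.4615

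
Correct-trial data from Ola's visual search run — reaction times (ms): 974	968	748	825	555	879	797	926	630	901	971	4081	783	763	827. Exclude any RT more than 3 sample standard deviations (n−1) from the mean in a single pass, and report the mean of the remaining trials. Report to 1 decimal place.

824.8 ms

n = 15, ΣRT = 15628, M = 1041.867
Σ(x−M)² = 10102177.73; s = √(10102177.73/14) = 849.461
Cutoffs: 1041.867 ± 3·849.461 → [-1506.5, 3590.2]
Outside: 4081 → excluded.
Retained (n=14): Σ = 11547, mean = 11547/14 = 824.786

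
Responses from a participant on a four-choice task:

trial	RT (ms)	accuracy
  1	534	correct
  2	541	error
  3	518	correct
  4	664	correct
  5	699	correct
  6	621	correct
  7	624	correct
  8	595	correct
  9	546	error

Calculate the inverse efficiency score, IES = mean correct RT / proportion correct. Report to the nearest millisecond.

782 ms

Correct trials (n=7): 534, 518, 664, 699, 621, 624, 595
Mean correct RT = 4255/7 = 607.8571 ms
Proportion correct = 7/9
IES = 607.8571 / (7/9) = 781.531 ms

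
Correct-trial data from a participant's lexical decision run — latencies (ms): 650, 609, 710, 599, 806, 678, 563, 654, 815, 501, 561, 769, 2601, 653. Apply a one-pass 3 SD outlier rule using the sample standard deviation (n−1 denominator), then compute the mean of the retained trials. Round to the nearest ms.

659 ms

n = 14, ΣRT = 11169, M = 797.786
Σ(x−M)² = 3612736.36; s = √(3612736.36/13) = 527.165
Cutoffs: 797.786 ± 3·527.165 → [-783.7, 2379.3]
Outside: 2601 → excluded.
Retained (n=13): Σ = 8568, mean = 8568/13 = 659.077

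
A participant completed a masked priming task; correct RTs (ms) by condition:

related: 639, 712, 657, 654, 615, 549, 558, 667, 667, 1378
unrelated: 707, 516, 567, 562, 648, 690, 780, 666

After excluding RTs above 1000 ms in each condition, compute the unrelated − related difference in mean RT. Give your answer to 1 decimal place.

6.7 ms

related: exclude 1378
M(related) = 5718/9 = 635.333
M(unrelated) = 5136/8 = 642.000
Difference = 642.000 − 635.333 = 6.667 ms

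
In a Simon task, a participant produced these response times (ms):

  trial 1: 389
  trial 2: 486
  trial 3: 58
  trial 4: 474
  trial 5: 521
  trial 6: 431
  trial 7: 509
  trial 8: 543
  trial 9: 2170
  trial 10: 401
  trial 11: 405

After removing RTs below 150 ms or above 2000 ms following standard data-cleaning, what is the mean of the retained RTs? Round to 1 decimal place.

462.1 ms

Excluded: 58, 2170
Retained (n=9): Σ = 4159
Mean = 4159/9 = 462.1111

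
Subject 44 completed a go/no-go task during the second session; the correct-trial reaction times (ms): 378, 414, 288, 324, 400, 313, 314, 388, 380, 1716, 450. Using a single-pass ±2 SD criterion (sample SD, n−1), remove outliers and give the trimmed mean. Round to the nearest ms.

365 ms

n = 11, ΣRT = 5365, M = 487.727
Σ(x−M)² = 1684208.18; s = √(1684208.18/10) = 410.391
Cutoffs: 487.727 ± 2·410.391 → [-333.1, 1308.5]
Outside: 1716 → excluded.
Retained (n=10): Σ = 3649, mean = 3649/10 = 364.900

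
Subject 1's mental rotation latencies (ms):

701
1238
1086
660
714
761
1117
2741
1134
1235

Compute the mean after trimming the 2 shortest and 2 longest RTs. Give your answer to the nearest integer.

1008 ms

Sorted: 660, 701, 714, 761, 1086, 1117, 1134, 1235, 1238, 2741
Drop lowest 2 (660, 701) and highest 2 (1238, 2741)
Remaining (n=6): Σ = 6047, mean = 6047/6 = 1007.833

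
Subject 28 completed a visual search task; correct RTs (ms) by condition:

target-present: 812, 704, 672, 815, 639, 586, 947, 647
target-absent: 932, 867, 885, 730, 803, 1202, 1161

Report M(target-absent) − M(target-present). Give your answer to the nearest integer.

212 ms

M(target-present) = 5822/8 = 727.750
M(target-absent) = 6580/7 = 940.000
Difference = 940.000 − 727.750 = 212.250 ms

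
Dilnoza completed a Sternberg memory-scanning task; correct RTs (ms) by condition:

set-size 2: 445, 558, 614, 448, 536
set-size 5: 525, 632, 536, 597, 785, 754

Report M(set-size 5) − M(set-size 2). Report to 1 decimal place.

M(set-size 2) = 2601/5 = 520.200
M(set-size 5) = 3829/6 = 638.167
Difference = 638.167 − 520.200 = 117.967 ms

118.0 ms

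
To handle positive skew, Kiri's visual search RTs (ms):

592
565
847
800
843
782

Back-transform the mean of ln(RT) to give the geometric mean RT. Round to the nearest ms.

728 ms

ln(RT): 6.3835, 6.3368, 6.7417, 6.6846, 6.7370, 6.6619
Mean ln(RT) = 39.5455/6 = 6.59091
Geometric mean = exp(6.59091) = 728.44 ms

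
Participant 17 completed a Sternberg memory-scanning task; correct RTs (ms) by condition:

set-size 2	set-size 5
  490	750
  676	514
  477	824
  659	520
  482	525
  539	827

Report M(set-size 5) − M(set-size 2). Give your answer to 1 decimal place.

M(set-size 2) = 3323/6 = 553.833
M(set-size 5) = 3960/6 = 660.000
Difference = 660.000 − 553.833 = 106.167 ms

106.2 ms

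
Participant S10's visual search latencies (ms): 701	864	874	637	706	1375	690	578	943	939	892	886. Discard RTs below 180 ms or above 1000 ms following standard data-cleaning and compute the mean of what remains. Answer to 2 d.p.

Excluded: 1375
Retained (n=11): Σ = 8710
Mean = 8710/11 = 791.8182

791.82 ms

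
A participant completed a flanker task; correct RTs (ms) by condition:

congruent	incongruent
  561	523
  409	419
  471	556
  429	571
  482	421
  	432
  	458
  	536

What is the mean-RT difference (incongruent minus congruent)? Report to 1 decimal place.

19.1 ms

M(congruent) = 2352/5 = 470.400
M(incongruent) = 3916/8 = 489.500
Difference = 489.500 − 470.400 = 19.100 ms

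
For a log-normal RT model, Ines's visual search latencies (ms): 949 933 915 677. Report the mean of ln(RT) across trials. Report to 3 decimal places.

6.758

ln(RT): 6.8554, 6.8384, 6.8189, 6.5177
Σ ln(RT) = 27.0304
Mean = 27.0304/4 = 6.75760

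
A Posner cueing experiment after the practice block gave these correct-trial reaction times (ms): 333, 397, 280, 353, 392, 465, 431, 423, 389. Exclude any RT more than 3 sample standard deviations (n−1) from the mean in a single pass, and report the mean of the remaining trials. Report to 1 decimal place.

384.8 ms

n = 9, ΣRT = 3463, M = 384.778
Σ(x−M)² = 24921.56; s = √(24921.56/8) = 55.814
Cutoffs: 384.778 ± 3·55.814 → [217.3, 552.2]
No RTs fall outside the cutoffs; all 9 retained. Mean = 3463/9 = 384.778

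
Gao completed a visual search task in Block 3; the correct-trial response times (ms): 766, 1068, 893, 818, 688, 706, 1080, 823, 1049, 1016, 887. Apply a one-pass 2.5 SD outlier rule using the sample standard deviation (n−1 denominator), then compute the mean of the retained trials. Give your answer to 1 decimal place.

890.4 ms

n = 11, ΣRT = 9794, M = 890.364
Σ(x−M)² = 208666.55; s = √(208666.55/10) = 144.453
Cutoffs: 890.364 ± 2.5·144.453 → [529.2, 1251.5]
No RTs fall outside the cutoffs; all 11 retained. Mean = 9794/11 = 890.364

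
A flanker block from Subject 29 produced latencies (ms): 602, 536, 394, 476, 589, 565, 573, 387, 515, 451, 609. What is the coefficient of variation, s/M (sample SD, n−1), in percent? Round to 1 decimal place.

15.5%

n = 11, Σ = 5697, M = 517.9091
Σ(x−M)² = 64734.909; s = √(64734.909/10) = 80.4580
CV = 80.4580 / 517.9091 = 0.15535 = 15.535%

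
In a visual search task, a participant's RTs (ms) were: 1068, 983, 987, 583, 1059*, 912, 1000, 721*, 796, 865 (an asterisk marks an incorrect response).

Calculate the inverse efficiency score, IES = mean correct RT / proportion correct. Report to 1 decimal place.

Correct trials (n=8): 1068, 983, 987, 583, 912, 1000, 796, 865
Mean correct RT = 7194/8 = 899.2500 ms
Proportion correct = 8/10
IES = 899.2500 / (8/10) = 1124.062 ms

1124.1 ms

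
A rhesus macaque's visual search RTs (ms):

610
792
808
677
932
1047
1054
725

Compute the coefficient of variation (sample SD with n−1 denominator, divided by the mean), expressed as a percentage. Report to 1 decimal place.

n = 8, Σ = 6645, M = 830.6250
Σ(x−M)² = 192427.875; s = √(192427.875/7) = 165.8002
CV = 165.8002 / 830.6250 = 0.19961 = 19.961%

20.0%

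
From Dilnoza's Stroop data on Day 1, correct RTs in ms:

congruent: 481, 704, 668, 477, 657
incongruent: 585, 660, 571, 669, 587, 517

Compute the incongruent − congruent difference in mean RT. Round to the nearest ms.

M(congruent) = 2987/5 = 597.400
M(incongruent) = 3589/6 = 598.167
Difference = 598.167 − 597.400 = 0.767 ms

1 ms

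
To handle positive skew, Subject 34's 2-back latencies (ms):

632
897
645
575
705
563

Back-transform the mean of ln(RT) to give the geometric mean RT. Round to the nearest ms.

ln(RT): 6.4489, 6.7991, 6.4693, 6.3544, 6.5582, 6.3333
Mean ln(RT) = 38.9630/6 = 6.49384
Geometric mean = exp(6.49384) = 661.06 ms

661 ms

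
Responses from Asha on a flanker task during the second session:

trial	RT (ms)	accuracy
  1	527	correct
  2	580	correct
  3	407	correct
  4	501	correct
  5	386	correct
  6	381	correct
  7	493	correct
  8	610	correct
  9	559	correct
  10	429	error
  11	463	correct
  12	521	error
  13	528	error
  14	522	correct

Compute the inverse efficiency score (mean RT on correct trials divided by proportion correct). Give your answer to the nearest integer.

628 ms

Correct trials (n=11): 527, 580, 407, 501, 386, 381, 493, 610, 559, 463, 522
Mean correct RT = 5429/11 = 493.5455 ms
Proportion correct = 11/14
IES = 493.5455 / (11/14) = 628.149 ms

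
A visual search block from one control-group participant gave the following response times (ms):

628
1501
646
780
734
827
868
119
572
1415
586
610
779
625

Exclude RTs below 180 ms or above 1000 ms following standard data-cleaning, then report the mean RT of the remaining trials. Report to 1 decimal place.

695.9 ms

Excluded: 119, 1415, 1501
Retained (n=11): Σ = 7655
Mean = 7655/11 = 695.9091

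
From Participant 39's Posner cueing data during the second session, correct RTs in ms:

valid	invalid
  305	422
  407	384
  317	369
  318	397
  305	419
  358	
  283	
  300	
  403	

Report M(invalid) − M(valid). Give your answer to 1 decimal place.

65.3 ms

M(valid) = 2996/9 = 332.889
M(invalid) = 1991/5 = 398.200
Difference = 398.200 − 332.889 = 65.311 ms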